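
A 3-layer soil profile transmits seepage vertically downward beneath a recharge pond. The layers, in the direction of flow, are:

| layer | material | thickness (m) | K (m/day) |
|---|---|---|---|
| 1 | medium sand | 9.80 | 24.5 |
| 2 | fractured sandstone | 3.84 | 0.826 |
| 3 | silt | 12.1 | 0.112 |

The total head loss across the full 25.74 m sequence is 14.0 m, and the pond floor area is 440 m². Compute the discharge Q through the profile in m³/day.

54.5

Flow is perpendicular to layering, so the layers act in series and the equivalent K is the thickness-weighted harmonic mean.
Total thickness L = 9.80 + 3.84 + 12.1 = 25.74 m.
Σ(b_i/K_i) = 9.80/24.5 + 3.84/0.826 + 12.1/0.112 = 113.1 d.
K_eq = L / Σ(b_i/K_i) = 25.74 / 113.1 = 0.2276 m/day.
Q = K_eq · A · (Δh/L) = 0.2276 × 440 × (14.0/25.74) = 54.47 m³/day.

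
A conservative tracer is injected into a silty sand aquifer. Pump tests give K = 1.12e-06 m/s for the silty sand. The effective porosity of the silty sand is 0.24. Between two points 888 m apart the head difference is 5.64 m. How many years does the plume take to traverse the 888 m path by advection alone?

949

Convert K: 1.12e-06 m/s × 86400 = 0.09677 m/day.
Hydraulic gradient i = Δh / L = 5.64 / 888 = 0.006351.
Darcy flux q = K · i = 0.09677 × 0.006351 = 0.0006146 m/day.
Seepage velocity v = q / n_e = 0.0006146 / 0.24 = 0.002561 m/day.
Travel time t = L / v = 888 / 0.002561 = 3.468e+05 days = 949.4 years.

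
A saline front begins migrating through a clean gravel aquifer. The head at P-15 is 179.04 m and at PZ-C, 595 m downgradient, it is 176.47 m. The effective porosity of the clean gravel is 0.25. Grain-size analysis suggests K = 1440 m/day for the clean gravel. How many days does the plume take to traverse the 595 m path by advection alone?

23.9

Hydraulic gradient i = (179.04 − 176.47) / 595 = 2.57 / 595 = 0.004319.
Darcy flux q = K · i = 1440 × 0.004319 = 6.220 m/day.
Seepage velocity v = q / n_e = 6.220 / 0.25 = 24.88 m/day.
Travel time t = L / v = 595 / 24.88 = 23.92 days.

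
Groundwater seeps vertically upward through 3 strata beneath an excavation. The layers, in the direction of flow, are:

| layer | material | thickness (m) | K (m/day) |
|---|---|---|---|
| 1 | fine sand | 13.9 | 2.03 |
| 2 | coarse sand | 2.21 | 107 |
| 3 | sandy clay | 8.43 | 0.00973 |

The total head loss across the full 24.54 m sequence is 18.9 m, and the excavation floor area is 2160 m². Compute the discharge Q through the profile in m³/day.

46.7

Flow is perpendicular to layering, so the layers act in series and the equivalent K is the thickness-weighted harmonic mean.
Total thickness L = 13.9 + 2.21 + 8.43 = 24.54 m.
Σ(b_i/K_i) = 13.9/2.03 + 2.21/107 + 8.43/0.00973 = 873.3 d.
K_eq = L / Σ(b_i/K_i) = 24.54 / 873.3 = 0.02810 m/day.
Q = K_eq · A · (Δh/L) = 0.02810 × 2160 × (18.9/24.54) = 46.75 m³/day.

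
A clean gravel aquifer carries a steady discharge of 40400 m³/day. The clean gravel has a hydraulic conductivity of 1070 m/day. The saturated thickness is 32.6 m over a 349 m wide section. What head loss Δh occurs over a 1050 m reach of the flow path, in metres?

3.48

Cross-sectional area A = 349 × 32.6 = 11377 m².
From Q = K·A·i, i = Q / (K·A) = 40400 / (1070 × 11377) = 0.003319.
Head loss Δh = i · L = 0.003319 × 1050 = 3.485 m.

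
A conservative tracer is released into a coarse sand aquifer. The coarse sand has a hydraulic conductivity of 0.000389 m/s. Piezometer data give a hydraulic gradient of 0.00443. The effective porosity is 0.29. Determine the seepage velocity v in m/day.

0.513

Convert K: 0.000389 m/s × 86400 = 33.61 m/day.
Hydraulic gradient i = 0.00443.
Darcy flux q = K · i = 33.61 × 0.004430 = 0.1489 m/day.
Seepage velocity v = q / n_e = 0.1489 / 0.29 = 0.5134 m/day.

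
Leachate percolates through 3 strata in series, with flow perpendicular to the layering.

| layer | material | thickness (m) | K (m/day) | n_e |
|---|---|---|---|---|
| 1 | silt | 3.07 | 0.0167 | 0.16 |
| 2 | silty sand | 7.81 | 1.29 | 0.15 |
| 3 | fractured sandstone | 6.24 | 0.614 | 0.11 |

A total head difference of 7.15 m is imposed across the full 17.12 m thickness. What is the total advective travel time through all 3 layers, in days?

65.7

With flow normal to the layers, continuity requires the same specific discharge q through every layer.
Σ(b_i/K_i) = 3.07/0.0167 + 7.81/1.29 + 6.24/0.614 = 200.0 d.
q = Δh / Σ(b_i/K_i) = 7.15 / 200.0 = 0.03574 m/day.
In each layer the seepage velocity is v_i = q/n_i, so the layer transit time is t_i = b_i·n_i / q:
  layer 1 (silt): t_1 = 3.07 × 0.16 / 0.03574 = 13.74 d
  layer 2 (silty sand): t_2 = 7.81 × 0.15 / 0.03574 = 32.78 d
  layer 3 (fractured sandstone): t_3 = 6.24 × 0.11 / 0.03574 = 19.20 d
Total t = Σ t_i = 65.73 days.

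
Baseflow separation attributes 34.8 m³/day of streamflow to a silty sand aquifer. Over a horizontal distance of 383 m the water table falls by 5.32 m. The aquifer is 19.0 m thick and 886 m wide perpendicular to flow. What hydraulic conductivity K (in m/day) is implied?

0.149

Cross-sectional area A = 886 × 19.0 = 16834 m².
Hydraulic gradient i = Δh / L = 5.32 / 383 = 0.01389.
From Q = K·A·i, K = Q / (A·i) = 34.8 / (16834 × 0.01389) = 0.1488 m/day.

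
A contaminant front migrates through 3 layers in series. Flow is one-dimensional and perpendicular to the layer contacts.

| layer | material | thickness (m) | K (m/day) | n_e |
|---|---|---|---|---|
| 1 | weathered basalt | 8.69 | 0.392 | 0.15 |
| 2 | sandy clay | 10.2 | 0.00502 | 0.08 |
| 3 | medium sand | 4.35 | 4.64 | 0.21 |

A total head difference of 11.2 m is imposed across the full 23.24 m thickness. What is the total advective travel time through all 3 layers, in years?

1.52

With flow normal to the layers, continuity requires the same specific discharge q through every layer.
Σ(b_i/K_i) = 8.69/0.392 + 10.2/0.00502 + 4.35/4.64 = 2055 d.
q = Δh / Σ(b_i/K_i) = 11.2 / 2055 = 0.005450 m/day.
In each layer the seepage velocity is v_i = q/n_i, so the layer transit time is t_i = b_i·n_i / q:
  layer 1 (weathered basalt): t_1 = 8.69 × 0.15 / 0.005450 = 239.2 d
  layer 2 (sandy clay): t_2 = 10.2 × 0.08 / 0.005450 = 149.7 d
  layer 3 (medium sand): t_3 = 4.35 × 0.21 / 0.005450 = 167.6 d
Total t = Σ t_i = 556.5 days = 1.524 years.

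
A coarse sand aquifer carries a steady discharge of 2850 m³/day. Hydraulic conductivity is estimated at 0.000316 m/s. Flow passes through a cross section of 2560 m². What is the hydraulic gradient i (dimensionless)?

Convert K: 0.000316 m/s × 86400 = 27.30 m/day.
From Q = K·A·i, i = Q / (K·A) = 2850 / (27.30 × 2560) = 0.04078.

0.0408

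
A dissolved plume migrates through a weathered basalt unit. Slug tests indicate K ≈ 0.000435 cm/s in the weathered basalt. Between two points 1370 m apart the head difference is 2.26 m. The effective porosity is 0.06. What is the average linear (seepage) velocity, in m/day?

0.0103

Convert K: 0.000435 cm/s × 864 = 0.3758 m/day.
Hydraulic gradient i = Δh / L = 2.26 / 1370 = 0.001650.
Darcy flux q = K · i = 0.3758 × 0.001650 = 0.0006200 m/day.
Seepage velocity v = q / n_e = 0.0006200 / 0.06 = 0.01033 m/day.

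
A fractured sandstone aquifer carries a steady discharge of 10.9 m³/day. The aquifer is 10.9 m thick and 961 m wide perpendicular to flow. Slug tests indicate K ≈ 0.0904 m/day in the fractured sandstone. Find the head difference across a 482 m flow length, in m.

Cross-sectional area A = 961 × 10.9 = 10475 m².
From Q = K·A·i, i = Q / (K·A) = 10.9 / (0.09040 × 10475) = 0.01151.
Head loss Δh = i · L = 0.01151 × 482 = 5.548 m.

5.55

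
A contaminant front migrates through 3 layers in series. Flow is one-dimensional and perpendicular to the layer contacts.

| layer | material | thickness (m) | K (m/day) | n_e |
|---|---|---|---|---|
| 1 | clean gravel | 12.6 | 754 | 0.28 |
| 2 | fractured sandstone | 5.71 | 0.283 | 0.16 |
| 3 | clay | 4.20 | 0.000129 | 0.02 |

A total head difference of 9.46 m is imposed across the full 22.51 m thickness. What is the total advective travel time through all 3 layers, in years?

42.7

With flow normal to the layers, continuity requires the same specific discharge q through every layer.
Σ(b_i/K_i) = 12.6/754 + 5.71/0.283 + 4.20/0.000129 = 32578 d.
q = Δh / Σ(b_i/K_i) = 9.46 / 32578 = 0.0002904 m/day.
In each layer the seepage velocity is v_i = q/n_i, so the layer transit time is t_i = b_i·n_i / q:
  layer 1 (clean gravel): t_1 = 12.6 × 0.28 / 0.0002904 = 12150 d
  layer 2 (fractured sandstone): t_2 = 5.71 × 0.16 / 0.0002904 = 3146 d
  layer 3 (clay): t_3 = 4.20 × 0.02 / 0.0002904 = 289.3 d
Total t = Σ t_i = 15585 days = 42.67 years.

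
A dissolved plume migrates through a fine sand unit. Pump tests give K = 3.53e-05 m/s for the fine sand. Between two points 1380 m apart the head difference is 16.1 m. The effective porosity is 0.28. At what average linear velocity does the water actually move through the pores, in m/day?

0.127

Convert K: 3.53e-05 m/s × 86400 = 3.050 m/day.
Hydraulic gradient i = Δh / L = 16.1 / 1380 = 0.01167.
Darcy flux q = K · i = 3.050 × 0.01167 = 0.03558 m/day.
Seepage velocity v = q / n_e = 0.03558 / 0.28 = 0.1271 m/day.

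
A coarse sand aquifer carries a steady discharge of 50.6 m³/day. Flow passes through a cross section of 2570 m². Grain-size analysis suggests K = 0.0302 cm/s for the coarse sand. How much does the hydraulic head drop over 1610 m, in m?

Convert K: 0.0302 cm/s × 864 = 26.09 m/day.
From Q = K·A·i, i = Q / (K·A) = 50.6 / (26.09 × 2570) = 0.0007546.
Head loss Δh = i · L = 0.0007546 × 1610 = 1.215 m.

1.21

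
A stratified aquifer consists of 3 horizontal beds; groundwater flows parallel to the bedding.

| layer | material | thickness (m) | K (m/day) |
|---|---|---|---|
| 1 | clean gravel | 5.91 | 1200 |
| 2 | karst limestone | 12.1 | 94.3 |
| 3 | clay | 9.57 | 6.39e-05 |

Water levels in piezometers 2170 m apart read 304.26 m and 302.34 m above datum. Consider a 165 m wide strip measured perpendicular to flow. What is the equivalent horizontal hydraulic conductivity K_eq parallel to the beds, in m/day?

Flow is parallel to layering, so each bed carries its own Darcy discharge and the transmissivities add.
Σ(K_i·b_i) = 1200×5.91 + 94.3×12.1 + 6.39e-05×9.57 = 8233 m²/day.
Total thickness b = 27.58 m, so K_eq = Σ(K_i·b_i)/b = 298.5 m/day.

299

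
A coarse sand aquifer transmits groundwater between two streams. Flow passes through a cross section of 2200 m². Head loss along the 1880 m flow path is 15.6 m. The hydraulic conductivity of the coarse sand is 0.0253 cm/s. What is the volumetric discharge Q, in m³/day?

Convert K: 0.0253 cm/s × 864 = 21.86 m/day.
Hydraulic gradient i = Δh / L = 15.6 / 1880 = 0.008298.
Darcy's law: Q = K · A · i = 21.86 × 2200 × 0.008298 = 399.0 m³/day.

399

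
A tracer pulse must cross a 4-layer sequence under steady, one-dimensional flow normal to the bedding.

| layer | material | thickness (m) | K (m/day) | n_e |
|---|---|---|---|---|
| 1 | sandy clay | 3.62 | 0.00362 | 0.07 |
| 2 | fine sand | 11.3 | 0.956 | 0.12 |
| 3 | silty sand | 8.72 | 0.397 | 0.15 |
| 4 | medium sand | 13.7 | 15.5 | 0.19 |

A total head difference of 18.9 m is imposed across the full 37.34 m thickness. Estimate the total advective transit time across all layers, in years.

With flow normal to the layers, continuity requires the same specific discharge q through every layer.
Σ(b_i/K_i) = 3.62/0.00362 + 11.3/0.956 + 8.72/0.397 + 13.7/15.5 = 1035 d.
q = Δh / Σ(b_i/K_i) = 18.9 / 1035 = 0.01827 m/day.
In each layer the seepage velocity is v_i = q/n_i, so the layer transit time is t_i = b_i·n_i / q:
  layer 1 (sandy clay): t_1 = 3.62 × 0.07 / 0.01827 = 13.87 d
  layer 2 (fine sand): t_2 = 11.3 × 0.12 / 0.01827 = 74.23 d
  layer 3 (silty sand): t_3 = 8.72 × 0.15 / 0.01827 = 71.61 d
  layer 4 (medium sand): t_4 = 13.7 × 0.19 / 0.01827 = 142.5 d
Total t = Σ t_i = 302.2 days = 0.8274 years.

0.827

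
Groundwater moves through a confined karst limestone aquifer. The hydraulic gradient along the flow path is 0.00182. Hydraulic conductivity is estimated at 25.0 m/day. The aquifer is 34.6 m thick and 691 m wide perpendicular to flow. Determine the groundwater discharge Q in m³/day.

1090

Cross-sectional area A = 691 × 34.6 = 23909 m².
Hydraulic gradient i = 0.00182.
Darcy's law: Q = K · A · i = 25.00 × 23909 × 0.001820 = 1088 m³/day.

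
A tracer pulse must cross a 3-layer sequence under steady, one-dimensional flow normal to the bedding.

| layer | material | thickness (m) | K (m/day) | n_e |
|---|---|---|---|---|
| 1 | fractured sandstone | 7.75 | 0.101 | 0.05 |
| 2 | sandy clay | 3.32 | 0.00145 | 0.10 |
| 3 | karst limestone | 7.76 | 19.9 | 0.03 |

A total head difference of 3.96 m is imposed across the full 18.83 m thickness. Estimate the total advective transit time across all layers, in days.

With flow normal to the layers, continuity requires the same specific discharge q through every layer.
Σ(b_i/K_i) = 7.75/0.101 + 3.32/0.00145 + 7.76/19.9 = 2367 d.
q = Δh / Σ(b_i/K_i) = 3.96 / 2367 = 0.001673 m/day.
In each layer the seepage velocity is v_i = q/n_i, so the layer transit time is t_i = b_i·n_i / q:
  layer 1 (fractured sandstone): t_1 = 7.75 × 0.05 / 0.001673 = 231.6 d
  layer 2 (sandy clay): t_2 = 3.32 × 0.10 / 0.001673 = 198.4 d
  layer 3 (karst limestone): t_3 = 7.76 × 0.03 / 0.001673 = 139.1 d
Total t = Σ t_i = 569.2 days.

569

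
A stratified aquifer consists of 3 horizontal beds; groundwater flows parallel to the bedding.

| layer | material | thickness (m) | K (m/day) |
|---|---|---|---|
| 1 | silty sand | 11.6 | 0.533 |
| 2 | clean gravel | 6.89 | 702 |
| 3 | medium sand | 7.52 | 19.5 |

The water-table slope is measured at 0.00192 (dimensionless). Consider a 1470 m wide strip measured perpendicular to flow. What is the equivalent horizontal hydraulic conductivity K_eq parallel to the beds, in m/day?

Flow is parallel to layering, so each bed carries its own Darcy discharge and the transmissivities add.
Σ(K_i·b_i) = 0.533×11.6 + 702×6.89 + 19.5×7.52 = 4990 m²/day.
Total thickness b = 26.01 m, so K_eq = Σ(K_i·b_i)/b = 191.8 m/day.

192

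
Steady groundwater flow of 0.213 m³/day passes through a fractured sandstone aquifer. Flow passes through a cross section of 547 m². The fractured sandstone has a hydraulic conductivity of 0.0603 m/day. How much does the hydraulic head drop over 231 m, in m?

1.49

From Q = K·A·i, i = Q / (K·A) = 0.213 / (0.06030 × 547.0) = 0.006458.
Head loss Δh = i · L = 0.006458 × 231 = 1.492 m.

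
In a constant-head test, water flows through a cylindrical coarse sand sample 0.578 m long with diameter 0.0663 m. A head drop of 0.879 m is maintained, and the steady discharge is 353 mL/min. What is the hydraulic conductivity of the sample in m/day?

Cross-sectional area A = π·(d/2)² = π × (0.0663/2)² = 0.003452 m².
Convert discharge: 353 mL/min = 5.883e-06 m³/s.
Darcy's law rearranged: K = Q·L / (A·Δh) = 5.883e-06 × 0.578 / (0.003452 × 0.879) = 0.001121 m/s = 96.82 m/day.

96.8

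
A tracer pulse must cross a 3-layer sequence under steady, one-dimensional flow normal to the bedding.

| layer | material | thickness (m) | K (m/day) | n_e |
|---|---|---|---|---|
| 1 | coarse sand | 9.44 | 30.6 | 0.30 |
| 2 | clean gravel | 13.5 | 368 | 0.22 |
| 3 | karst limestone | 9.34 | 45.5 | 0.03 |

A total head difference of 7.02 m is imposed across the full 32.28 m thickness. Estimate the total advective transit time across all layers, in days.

With flow normal to the layers, continuity requires the same specific discharge q through every layer.
Σ(b_i/K_i) = 9.44/30.6 + 13.5/368 + 9.34/45.5 = 0.5505 d.
q = Δh / Σ(b_i/K_i) = 7.02 / 0.5505 = 12.75 m/day.
In each layer the seepage velocity is v_i = q/n_i, so the layer transit time is t_i = b_i·n_i / q:
  layer 1 (coarse sand): t_1 = 9.44 × 0.30 / 12.75 = 0.2221 d
  layer 2 (clean gravel): t_2 = 13.5 × 0.22 / 12.75 = 0.2329 d
  layer 3 (karst limestone): t_3 = 9.34 × 0.03 / 12.75 = 0.02197 d
Total t = Σ t_i = 0.4769 days.

0.477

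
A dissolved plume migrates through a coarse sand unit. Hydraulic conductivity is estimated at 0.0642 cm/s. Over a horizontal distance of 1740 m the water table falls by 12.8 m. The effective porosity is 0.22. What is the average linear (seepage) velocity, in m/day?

1.85

Convert K: 0.0642 cm/s × 864 = 55.47 m/day.
Hydraulic gradient i = Δh / L = 12.8 / 1740 = 0.007356.
Darcy flux q = K · i = 55.47 × 0.007356 = 0.4080 m/day.
Seepage velocity v = q / n_e = 0.4080 / 0.22 = 1.855 m/day.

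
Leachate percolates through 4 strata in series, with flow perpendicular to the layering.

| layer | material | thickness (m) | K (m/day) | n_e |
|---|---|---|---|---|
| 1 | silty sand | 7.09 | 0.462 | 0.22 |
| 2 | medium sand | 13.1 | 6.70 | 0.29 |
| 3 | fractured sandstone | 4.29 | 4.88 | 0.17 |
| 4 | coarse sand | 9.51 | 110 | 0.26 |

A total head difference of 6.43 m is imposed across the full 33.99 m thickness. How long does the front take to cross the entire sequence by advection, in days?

With flow normal to the layers, continuity requires the same specific discharge q through every layer.
Σ(b_i/K_i) = 7.09/0.462 + 13.1/6.70 + 4.29/4.88 + 9.51/110 = 18.27 d.
q = Δh / Σ(b_i/K_i) = 6.43 / 18.27 = 0.3520 m/day.
In each layer the seepage velocity is v_i = q/n_i, so the layer transit time is t_i = b_i·n_i / q:
  layer 1 (silty sand): t_1 = 7.09 × 0.22 / 0.3520 = 4.431 d
  layer 2 (medium sand): t_2 = 13.1 × 0.29 / 0.3520 = 10.79 d
  layer 3 (fractured sandstone): t_3 = 4.29 × 0.17 / 0.3520 = 2.072 d
  layer 4 (coarse sand): t_4 = 9.51 × 0.26 / 0.3520 = 7.024 d
Total t = Σ t_i = 24.32 days.

24.3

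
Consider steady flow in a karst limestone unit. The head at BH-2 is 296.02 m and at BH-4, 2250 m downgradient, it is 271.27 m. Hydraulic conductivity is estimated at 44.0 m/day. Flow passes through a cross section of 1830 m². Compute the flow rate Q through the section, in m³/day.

Hydraulic gradient i = (296.02 − 271.27) / 2250 = 24.75 / 2250 = 0.01100.
Darcy's law: Q = K · A · i = 44.00 × 1830 × 0.01100 = 885.7 m³/day.

886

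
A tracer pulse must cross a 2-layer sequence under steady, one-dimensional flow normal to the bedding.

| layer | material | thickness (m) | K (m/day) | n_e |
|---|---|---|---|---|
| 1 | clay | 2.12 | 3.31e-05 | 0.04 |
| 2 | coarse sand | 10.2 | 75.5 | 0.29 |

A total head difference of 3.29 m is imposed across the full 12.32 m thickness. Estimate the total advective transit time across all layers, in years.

162

With flow normal to the layers, continuity requires the same specific discharge q through every layer.
Σ(b_i/K_i) = 2.12/3.31e-05 + 10.2/75.5 = 64048 d.
q = Δh / Σ(b_i/K_i) = 3.29 / 64048 = 5.137e-05 m/day.
In each layer the seepage velocity is v_i = q/n_i, so the layer transit time is t_i = b_i·n_i / q:
  layer 1 (clay): t_1 = 2.12 × 0.04 / 5.137e-05 = 1651 d
  layer 2 (coarse sand): t_2 = 10.2 × 0.29 / 5.137e-05 = 57585 d
Total t = Σ t_i = 59236 days = 162.2 years.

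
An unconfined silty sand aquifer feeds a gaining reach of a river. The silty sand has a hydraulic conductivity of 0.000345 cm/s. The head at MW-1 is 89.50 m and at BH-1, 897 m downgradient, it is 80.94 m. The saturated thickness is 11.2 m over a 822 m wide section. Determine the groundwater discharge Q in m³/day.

26.2

Convert K: 0.000345 cm/s × 864 = 0.2981 m/day.
Cross-sectional area A = 822 × 11.2 = 9206 m².
Hydraulic gradient i = (89.50 − 80.94) / 897 = 8.56 / 897 = 0.009543.
Darcy's law: Q = K · A · i = 0.2981 × 9206 × 0.009543 = 26.19 m³/day.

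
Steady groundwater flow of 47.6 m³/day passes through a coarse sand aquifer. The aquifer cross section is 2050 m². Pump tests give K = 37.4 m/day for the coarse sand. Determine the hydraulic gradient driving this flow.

0.000621

From Q = K·A·i, i = Q / (K·A) = 47.6 / (37.40 × 2050) = 0.0006208.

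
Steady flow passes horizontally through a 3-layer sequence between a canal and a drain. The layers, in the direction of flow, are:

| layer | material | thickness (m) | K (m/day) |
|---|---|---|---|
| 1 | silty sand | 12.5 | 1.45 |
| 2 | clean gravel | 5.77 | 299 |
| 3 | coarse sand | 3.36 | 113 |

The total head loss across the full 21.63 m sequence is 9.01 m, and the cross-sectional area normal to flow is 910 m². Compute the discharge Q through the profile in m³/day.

946

Flow is perpendicular to layering, so the layers act in series and the equivalent K is the thickness-weighted harmonic mean.
Total thickness L = 12.5 + 5.77 + 3.36 = 21.63 m.
Σ(b_i/K_i) = 12.5/1.45 + 5.77/299 + 3.36/113 = 8.670 d.
K_eq = L / Σ(b_i/K_i) = 21.63 / 8.670 = 2.495 m/day.
Q = K_eq · A · (Δh/L) = 2.495 × 910 × (9.01/21.63) = 945.7 m³/day.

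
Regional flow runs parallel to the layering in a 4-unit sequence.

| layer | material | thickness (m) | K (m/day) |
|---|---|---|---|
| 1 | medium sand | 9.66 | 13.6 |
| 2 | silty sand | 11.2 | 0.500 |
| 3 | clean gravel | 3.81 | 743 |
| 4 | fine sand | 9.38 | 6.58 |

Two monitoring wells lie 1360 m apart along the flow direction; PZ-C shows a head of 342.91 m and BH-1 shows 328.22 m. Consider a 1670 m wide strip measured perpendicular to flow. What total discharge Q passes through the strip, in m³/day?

54600

Flow is parallel to layering, so each bed carries its own Darcy discharge and the transmissivities add.
Σ(K_i·b_i) = 13.6×9.66 + 0.500×11.2 + 743×3.81 + 6.58×9.38 = 3030 m²/day.
Hydraulic gradient i = (342.91 − 328.22) / 1360 = 14.69 / 1360 = 0.01080.
Q = Σ(K_i·b_i) · W · i = 3030 × 1670 × 0.01080 = 54648 m³/day.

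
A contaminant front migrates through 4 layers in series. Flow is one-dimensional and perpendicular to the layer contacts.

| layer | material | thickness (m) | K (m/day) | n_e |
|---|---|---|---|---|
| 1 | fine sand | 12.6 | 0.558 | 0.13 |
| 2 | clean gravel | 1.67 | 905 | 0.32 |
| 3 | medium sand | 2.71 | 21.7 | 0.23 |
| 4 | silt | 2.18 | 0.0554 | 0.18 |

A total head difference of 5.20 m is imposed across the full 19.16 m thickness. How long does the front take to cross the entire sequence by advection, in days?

38.0

With flow normal to the layers, continuity requires the same specific discharge q through every layer.
Σ(b_i/K_i) = 12.6/0.558 + 1.67/905 + 2.71/21.7 + 2.18/0.0554 = 62.06 d.
q = Δh / Σ(b_i/K_i) = 5.20 / 62.06 = 0.08379 m/day.
In each layer the seepage velocity is v_i = q/n_i, so the layer transit time is t_i = b_i·n_i / q:
  layer 1 (fine sand): t_1 = 12.6 × 0.13 / 0.08379 = 19.55 d
  layer 2 (clean gravel): t_2 = 1.67 × 0.32 / 0.08379 = 6.378 d
  layer 3 (medium sand): t_3 = 2.71 × 0.23 / 0.08379 = 7.439 d
  layer 4 (silt): t_4 = 2.18 × 0.18 / 0.08379 = 4.683 d
Total t = Σ t_i = 38.05 days.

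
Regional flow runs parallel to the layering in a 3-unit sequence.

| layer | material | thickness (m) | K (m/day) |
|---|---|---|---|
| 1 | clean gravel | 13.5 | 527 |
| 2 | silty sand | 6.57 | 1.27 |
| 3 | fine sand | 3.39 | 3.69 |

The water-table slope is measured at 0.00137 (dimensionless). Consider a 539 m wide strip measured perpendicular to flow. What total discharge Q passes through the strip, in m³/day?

5270

Flow is parallel to layering, so each bed carries its own Darcy discharge and the transmissivities add.
Σ(K_i·b_i) = 527×13.5 + 1.27×6.57 + 3.69×3.39 = 7135 m²/day.
Hydraulic gradient i = 0.00137.
Q = Σ(K_i·b_i) · W · i = 7135 × 539 × 0.001370 = 5269 m³/day.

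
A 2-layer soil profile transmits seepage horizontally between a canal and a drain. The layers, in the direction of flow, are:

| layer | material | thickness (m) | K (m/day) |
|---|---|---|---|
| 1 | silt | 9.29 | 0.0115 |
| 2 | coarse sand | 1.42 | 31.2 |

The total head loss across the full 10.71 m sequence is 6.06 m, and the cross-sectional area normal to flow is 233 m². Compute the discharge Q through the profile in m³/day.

1.75

Flow is perpendicular to layering, so the layers act in series and the equivalent K is the thickness-weighted harmonic mean.
Total thickness L = 9.29 + 1.42 = 10.71 m.
Σ(b_i/K_i) = 9.29/0.0115 + 1.42/31.2 = 807.9 d.
K_eq = L / Σ(b_i/K_i) = 10.71 / 807.9 = 0.01326 m/day.
Q = K_eq · A · (Δh/L) = 0.01326 × 233 × (6.06/10.71) = 1.748 m³/day.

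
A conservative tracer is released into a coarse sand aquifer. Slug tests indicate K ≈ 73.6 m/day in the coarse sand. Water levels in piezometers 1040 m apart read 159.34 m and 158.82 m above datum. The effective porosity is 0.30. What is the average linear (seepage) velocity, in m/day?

0.123

Hydraulic gradient i = (159.34 − 158.82) / 1040 = 0.52 / 1040 = 0.0005000.
Darcy flux q = K · i = 73.60 × 0.0005000 = 0.03680 m/day.
Seepage velocity v = q / n_e = 0.03680 / 0.30 = 0.1227 m/day.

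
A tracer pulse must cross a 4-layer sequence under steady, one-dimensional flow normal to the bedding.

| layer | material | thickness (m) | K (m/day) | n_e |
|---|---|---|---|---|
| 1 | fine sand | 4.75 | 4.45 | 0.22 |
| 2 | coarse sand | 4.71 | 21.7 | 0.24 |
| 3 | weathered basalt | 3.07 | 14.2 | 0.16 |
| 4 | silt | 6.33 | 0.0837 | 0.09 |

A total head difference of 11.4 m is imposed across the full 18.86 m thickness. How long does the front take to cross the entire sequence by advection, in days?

21.9

With flow normal to the layers, continuity requires the same specific discharge q through every layer.
Σ(b_i/K_i) = 4.75/4.45 + 4.71/21.7 + 3.07/14.2 + 6.33/0.0837 = 77.13 d.
q = Δh / Σ(b_i/K_i) = 11.4 / 77.13 = 0.1478 m/day.
In each layer the seepage velocity is v_i = q/n_i, so the layer transit time is t_i = b_i·n_i / q:
  layer 1 (fine sand): t_1 = 4.75 × 0.22 / 0.1478 = 7.070 d
  layer 2 (coarse sand): t_2 = 4.71 × 0.24 / 0.1478 = 7.648 d
  layer 3 (weathered basalt): t_3 = 3.07 × 0.16 / 0.1478 = 3.323 d
  layer 4 (silt): t_4 = 6.33 × 0.09 / 0.1478 = 3.854 d
Total t = Σ t_i = 21.90 days.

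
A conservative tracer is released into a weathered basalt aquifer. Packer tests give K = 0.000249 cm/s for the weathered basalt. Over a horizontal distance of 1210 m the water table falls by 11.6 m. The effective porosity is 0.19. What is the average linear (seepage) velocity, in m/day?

Convert K: 0.000249 cm/s × 864 = 0.2151 m/day.
Hydraulic gradient i = Δh / L = 11.6 / 1210 = 0.009587.
Darcy flux q = K · i = 0.2151 × 0.009587 = 0.002062 m/day.
Seepage velocity v = q / n_e = 0.002062 / 0.19 = 0.01086 m/day.

0.0109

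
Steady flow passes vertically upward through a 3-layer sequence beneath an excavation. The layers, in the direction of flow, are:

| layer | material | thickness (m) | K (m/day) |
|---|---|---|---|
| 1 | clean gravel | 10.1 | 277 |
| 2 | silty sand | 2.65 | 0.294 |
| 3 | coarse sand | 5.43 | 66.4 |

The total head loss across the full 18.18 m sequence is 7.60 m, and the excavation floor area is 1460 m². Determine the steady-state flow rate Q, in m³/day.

Flow is perpendicular to layering, so the layers act in series and the equivalent K is the thickness-weighted harmonic mean.
Total thickness L = 10.1 + 2.65 + 5.43 = 18.18 m.
Σ(b_i/K_i) = 10.1/277 + 2.65/0.294 + 5.43/66.4 = 9.132 d.
K_eq = L / Σ(b_i/K_i) = 18.18 / 9.132 = 1.991 m/day.
Q = K_eq · A · (Δh/L) = 1.991 × 1460 × (7.60/18.18) = 1215 m³/day.

1220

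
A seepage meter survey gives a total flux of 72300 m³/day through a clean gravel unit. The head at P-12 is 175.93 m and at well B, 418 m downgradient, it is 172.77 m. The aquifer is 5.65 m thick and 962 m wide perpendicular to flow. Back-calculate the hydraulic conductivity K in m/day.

Cross-sectional area A = 962 × 5.65 = 5435 m².
Hydraulic gradient i = (175.93 − 172.77) / 418 = 3.16 / 418 = 0.007560.
From Q = K·A·i, K = Q / (A·i) = 72300 / (5435 × 0.007560) = 1760 m/day.

1760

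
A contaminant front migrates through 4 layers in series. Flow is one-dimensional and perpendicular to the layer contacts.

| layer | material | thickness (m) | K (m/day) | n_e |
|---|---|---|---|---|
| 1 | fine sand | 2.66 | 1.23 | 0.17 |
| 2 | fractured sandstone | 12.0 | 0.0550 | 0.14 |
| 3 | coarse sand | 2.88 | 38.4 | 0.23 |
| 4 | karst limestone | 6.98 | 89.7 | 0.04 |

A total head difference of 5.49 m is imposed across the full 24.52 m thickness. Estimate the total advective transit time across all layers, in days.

With flow normal to the layers, continuity requires the same specific discharge q through every layer.
Σ(b_i/K_i) = 2.66/1.23 + 12.0/0.0550 + 2.88/38.4 + 6.98/89.7 = 220.5 d.
q = Δh / Σ(b_i/K_i) = 5.49 / 220.5 = 0.02490 m/day.
In each layer the seepage velocity is v_i = q/n_i, so the layer transit time is t_i = b_i·n_i / q:
  layer 1 (fine sand): t_1 = 2.66 × 0.17 / 0.02490 = 18.16 d
  layer 2 (fractured sandstone): t_2 = 12.0 × 0.14 / 0.02490 = 67.47 d
  layer 3 (coarse sand): t_3 = 2.88 × 0.23 / 0.02490 = 26.60 d
  layer 4 (karst limestone): t_4 = 6.98 × 0.04 / 0.02490 = 11.21 d
Total t = Σ t_i = 123.5 days.

123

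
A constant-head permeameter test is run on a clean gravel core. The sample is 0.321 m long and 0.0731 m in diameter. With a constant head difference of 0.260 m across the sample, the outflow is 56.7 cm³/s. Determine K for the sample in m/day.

1440

Cross-sectional area A = π·(d/2)² = π × (0.0731/2)² = 0.004197 m².
Convert discharge: 56.7 cm³/s = 5.670e-05 m³/s.
Darcy's law rearranged: K = Q·L / (A·Δh) = 5.670e-05 × 0.321 / (0.004197 × 0.260) = 0.01668 m/s = 1441 m/day.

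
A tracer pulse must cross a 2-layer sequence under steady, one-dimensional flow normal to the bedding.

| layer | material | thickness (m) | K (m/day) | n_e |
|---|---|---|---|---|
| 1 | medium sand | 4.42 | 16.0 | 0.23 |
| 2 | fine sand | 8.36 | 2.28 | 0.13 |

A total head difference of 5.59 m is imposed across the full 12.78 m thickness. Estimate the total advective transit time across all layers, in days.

With flow normal to the layers, continuity requires the same specific discharge q through every layer.
Σ(b_i/K_i) = 4.42/16.0 + 8.36/2.28 = 3.943 d.
q = Δh / Σ(b_i/K_i) = 5.59 / 3.943 = 1.418 m/day.
In each layer the seepage velocity is v_i = q/n_i, so the layer transit time is t_i = b_i·n_i / q:
  layer 1 (medium sand): t_1 = 4.42 × 0.23 / 1.418 = 0.7171 d
  layer 2 (fine sand): t_2 = 8.36 × 0.13 / 1.418 = 0.7666 d
Total t = Σ t_i = 1.484 days.

1.48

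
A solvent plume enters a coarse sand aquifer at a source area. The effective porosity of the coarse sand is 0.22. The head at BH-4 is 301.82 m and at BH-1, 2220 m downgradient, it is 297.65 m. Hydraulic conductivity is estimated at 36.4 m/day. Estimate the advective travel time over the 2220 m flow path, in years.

19.6

Hydraulic gradient i = (301.82 − 297.65) / 2220 = 4.17 / 2220 = 0.001878.
Darcy flux q = K · i = 36.40 × 0.001878 = 0.06837 m/day.
Seepage velocity v = q / n_e = 0.06837 / 0.22 = 0.3108 m/day.
Travel time t = L / v = 2220 / 0.3108 = 7143 days = 19.56 years.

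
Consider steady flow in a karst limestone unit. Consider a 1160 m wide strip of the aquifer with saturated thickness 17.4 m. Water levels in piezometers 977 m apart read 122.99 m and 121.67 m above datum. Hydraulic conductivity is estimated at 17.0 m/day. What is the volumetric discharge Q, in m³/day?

Cross-sectional area A = 1160 × 17.4 = 20184 m².
Hydraulic gradient i = (122.99 − 121.67) / 977 = 1.32 / 977 = 0.001351.
Darcy's law: Q = K · A · i = 17.00 × 20184 × 0.001351 = 463.6 m³/day.

464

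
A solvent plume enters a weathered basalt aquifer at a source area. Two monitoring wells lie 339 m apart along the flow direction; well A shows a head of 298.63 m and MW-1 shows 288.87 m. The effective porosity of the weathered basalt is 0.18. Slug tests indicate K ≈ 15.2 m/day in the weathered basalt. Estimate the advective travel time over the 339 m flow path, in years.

Hydraulic gradient i = (298.63 − 288.87) / 339 = 9.76 / 339 = 0.02879.
Darcy flux q = K · i = 15.20 × 0.02879 = 0.4376 m/day.
Seepage velocity v = q / n_e = 0.4376 / 0.18 = 2.431 m/day.
Travel time t = L / v = 339 / 2.431 = 139.4 days = 0.3818 years.

0.382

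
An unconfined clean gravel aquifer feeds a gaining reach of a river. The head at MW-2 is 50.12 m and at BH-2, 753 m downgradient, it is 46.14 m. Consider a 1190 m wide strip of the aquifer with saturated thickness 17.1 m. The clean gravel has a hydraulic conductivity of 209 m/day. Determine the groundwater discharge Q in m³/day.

Cross-sectional area A = 1190 × 17.1 = 20349 m².
Hydraulic gradient i = (50.12 − 46.14) / 753 = 3.98 / 753 = 0.005286.
Darcy's law: Q = K · A · i = 209.0 × 20349 × 0.005286 = 22479 m³/day.

22500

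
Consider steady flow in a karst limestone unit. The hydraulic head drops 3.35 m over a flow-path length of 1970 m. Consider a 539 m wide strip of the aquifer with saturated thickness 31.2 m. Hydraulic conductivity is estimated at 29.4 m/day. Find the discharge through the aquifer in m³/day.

Cross-sectional area A = 539 × 31.2 = 16817 m².
Hydraulic gradient i = Δh / L = 3.35 / 1970 = 0.001701.
Darcy's law: Q = K · A · i = 29.40 × 16817 × 0.001701 = 840.8 m³/day.

841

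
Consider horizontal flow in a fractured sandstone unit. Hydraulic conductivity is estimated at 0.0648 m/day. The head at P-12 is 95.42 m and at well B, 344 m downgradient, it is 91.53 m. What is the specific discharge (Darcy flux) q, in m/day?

Hydraulic gradient i = (95.42 − 91.53) / 344 = 3.89 / 344 = 0.01131.
Specific discharge q = K · i = 0.06480 × 0.01131 = 0.0007328 m/day.

0.000733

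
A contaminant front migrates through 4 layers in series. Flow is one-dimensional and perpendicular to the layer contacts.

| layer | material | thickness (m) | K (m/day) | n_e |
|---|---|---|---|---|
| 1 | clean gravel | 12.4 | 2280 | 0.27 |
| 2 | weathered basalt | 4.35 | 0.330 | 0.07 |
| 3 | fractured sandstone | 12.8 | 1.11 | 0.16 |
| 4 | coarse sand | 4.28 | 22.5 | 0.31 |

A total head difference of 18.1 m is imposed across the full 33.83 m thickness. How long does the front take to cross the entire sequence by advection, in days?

With flow normal to the layers, continuity requires the same specific discharge q through every layer.
Σ(b_i/K_i) = 12.4/2280 + 4.35/0.330 + 12.8/1.11 + 4.28/22.5 = 24.91 d.
q = Δh / Σ(b_i/K_i) = 18.1 / 24.91 = 0.7266 m/day.
In each layer the seepage velocity is v_i = q/n_i, so the layer transit time is t_i = b_i·n_i / q:
  layer 1 (clean gravel): t_1 = 12.4 × 0.27 / 0.7266 = 4.607 d
  layer 2 (weathered basalt): t_2 = 4.35 × 0.07 / 0.7266 = 0.4190 d
  layer 3 (fractured sandstone): t_3 = 12.8 × 0.16 / 0.7266 = 2.818 d
  layer 4 (coarse sand): t_4 = 4.28 × 0.31 / 0.7266 = 1.826 d
Total t = Σ t_i = 9.671 days.

9.67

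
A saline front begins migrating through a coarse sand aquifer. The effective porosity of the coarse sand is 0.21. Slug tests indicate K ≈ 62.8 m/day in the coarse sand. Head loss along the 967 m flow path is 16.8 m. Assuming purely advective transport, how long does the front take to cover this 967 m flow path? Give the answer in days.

186

Hydraulic gradient i = Δh / L = 16.8 / 967 = 0.01737.
Darcy flux q = K · i = 62.80 × 0.01737 = 1.091 m/day.
Seepage velocity v = q / n_e = 1.091 / 0.21 = 5.195 m/day.
Travel time t = L / v = 967 / 5.195 = 186.1 days.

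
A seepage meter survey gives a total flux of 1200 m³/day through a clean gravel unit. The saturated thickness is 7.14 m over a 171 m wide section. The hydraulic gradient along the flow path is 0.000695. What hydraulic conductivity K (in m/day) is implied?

Cross-sectional area A = 171 × 7.14 = 1221 m².
Hydraulic gradient i = 0.000695.
From Q = K·A·i, K = Q / (A·i) = 1200 / (1221 × 0.0006950) = 1414 m/day.

1410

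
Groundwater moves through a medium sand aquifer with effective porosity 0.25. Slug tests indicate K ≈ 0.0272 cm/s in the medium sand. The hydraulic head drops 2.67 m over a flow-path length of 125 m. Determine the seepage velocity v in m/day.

Convert K: 0.0272 cm/s × 864 = 23.50 m/day.
Hydraulic gradient i = Δh / L = 2.67 / 125 = 0.02136.
Darcy flux q = K · i = 23.50 × 0.02136 = 0.5020 m/day.
Seepage velocity v = q / n_e = 0.5020 / 0.25 = 2.008 m/day.

2.01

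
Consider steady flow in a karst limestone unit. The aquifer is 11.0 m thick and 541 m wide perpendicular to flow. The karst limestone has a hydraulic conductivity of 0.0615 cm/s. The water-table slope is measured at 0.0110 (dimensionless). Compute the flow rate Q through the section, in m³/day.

3480

Convert K: 0.0615 cm/s × 864 = 53.14 m/day.
Cross-sectional area A = 541 × 11.0 = 5951 m².
Hydraulic gradient i = 0.0110.
Darcy's law: Q = K · A · i = 53.14 × 5951 × 0.01100 = 3478 m³/day.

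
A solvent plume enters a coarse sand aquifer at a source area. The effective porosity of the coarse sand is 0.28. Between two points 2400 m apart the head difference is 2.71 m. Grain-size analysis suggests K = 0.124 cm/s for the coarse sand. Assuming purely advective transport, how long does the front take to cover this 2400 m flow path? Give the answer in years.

Convert K: 0.124 cm/s × 864 = 107.1 m/day.
Hydraulic gradient i = Δh / L = 2.71 / 2400 = 0.001129.
Darcy flux q = K · i = 107.1 × 0.001129 = 0.1210 m/day.
Seepage velocity v = q / n_e = 0.1210 / 0.28 = 0.4321 m/day.
Travel time t = L / v = 2400 / 0.4321 = 5555 days = 15.21 years.

15.2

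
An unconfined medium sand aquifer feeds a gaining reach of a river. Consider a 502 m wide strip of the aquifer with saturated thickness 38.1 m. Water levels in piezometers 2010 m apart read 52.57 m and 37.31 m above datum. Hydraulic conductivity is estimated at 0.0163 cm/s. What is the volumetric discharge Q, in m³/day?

2040

Convert K: 0.0163 cm/s × 864 = 14.08 m/day.
Cross-sectional area A = 502 × 38.1 = 19126 m².
Hydraulic gradient i = (52.57 − 37.31) / 2010 = 15.26 / 2010 = 0.007592.
Darcy's law: Q = K · A · i = 14.08 × 19126 × 0.007592 = 2045 m³/day.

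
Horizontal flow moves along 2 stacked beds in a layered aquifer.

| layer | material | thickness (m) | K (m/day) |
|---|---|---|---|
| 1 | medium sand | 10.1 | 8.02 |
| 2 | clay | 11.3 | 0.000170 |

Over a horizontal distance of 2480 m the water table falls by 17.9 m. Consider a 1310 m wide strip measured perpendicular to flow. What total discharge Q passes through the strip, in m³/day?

Flow is parallel to layering, so each bed carries its own Darcy discharge and the transmissivities add.
Σ(K_i·b_i) = 8.02×10.1 + 0.000170×11.3 = 81.00 m²/day.
Hydraulic gradient i = Δh / L = 17.9 / 2480 = 0.007218.
Q = Σ(K_i·b_i) · W · i = 81.00 × 1310 × 0.007218 = 765.9 m³/day.

766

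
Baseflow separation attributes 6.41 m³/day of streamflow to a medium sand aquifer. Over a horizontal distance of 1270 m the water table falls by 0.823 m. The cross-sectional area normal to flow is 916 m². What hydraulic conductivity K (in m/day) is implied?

Hydraulic gradient i = Δh / L = 0.823 / 1270 = 0.0006480.
From Q = K·A·i, K = Q / (A·i) = 6.41 / (916.0 × 0.0006480) = 10.80 m/day.

10.8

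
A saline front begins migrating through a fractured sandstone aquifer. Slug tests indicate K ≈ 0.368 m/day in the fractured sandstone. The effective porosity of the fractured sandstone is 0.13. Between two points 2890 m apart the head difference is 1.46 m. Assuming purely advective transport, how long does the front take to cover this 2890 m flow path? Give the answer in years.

Hydraulic gradient i = Δh / L = 1.46 / 2890 = 0.0005052.
Darcy flux q = K · i = 0.3680 × 0.0005052 = 0.0001859 m/day.
Seepage velocity v = q / n_e = 0.0001859 / 0.13 = 0.001430 m/day.
Travel time t = L / v = 2890 / 0.001430 = 2.021e+06 days = 5533 years.

5530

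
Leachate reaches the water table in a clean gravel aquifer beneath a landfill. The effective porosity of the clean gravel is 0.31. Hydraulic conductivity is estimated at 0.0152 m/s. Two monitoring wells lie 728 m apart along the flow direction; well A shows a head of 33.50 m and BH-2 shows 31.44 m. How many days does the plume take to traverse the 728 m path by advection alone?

60.7

Convert K: 0.0152 m/s × 86400 = 1313 m/day.
Hydraulic gradient i = (33.50 − 31.44) / 728 = 2.06 / 728 = 0.002830.
Darcy flux q = K · i = 1313 × 0.002830 = 3.716 m/day.
Seepage velocity v = q / n_e = 3.716 / 0.31 = 11.99 m/day.
Travel time t = L / v = 728 / 11.99 = 60.73 days.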